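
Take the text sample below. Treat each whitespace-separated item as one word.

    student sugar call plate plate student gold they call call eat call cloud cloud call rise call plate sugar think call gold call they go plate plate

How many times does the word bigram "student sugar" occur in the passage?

1

Scanning the 26 overlapping bigram windows for "student sugar":
  position 1–2: student sugar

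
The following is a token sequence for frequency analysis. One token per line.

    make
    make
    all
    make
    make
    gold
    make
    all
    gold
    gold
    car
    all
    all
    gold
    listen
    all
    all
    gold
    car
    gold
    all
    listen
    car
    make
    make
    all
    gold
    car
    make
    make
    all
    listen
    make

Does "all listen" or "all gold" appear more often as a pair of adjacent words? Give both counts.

"all listen": 2 occurrences
"all gold": 4 occurrences

"all gold" (4 vs 2)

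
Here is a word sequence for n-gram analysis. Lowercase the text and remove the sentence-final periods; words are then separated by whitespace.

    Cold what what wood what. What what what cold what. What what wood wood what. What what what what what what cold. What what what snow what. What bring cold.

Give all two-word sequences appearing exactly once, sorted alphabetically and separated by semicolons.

bring cold; snow what; what bring; what snow; wood wood

Bigram counts meeting the condition (exactly once):
  bring cold: 1
  snow what: 1
  what bring: 1
  what snow: 1
  wood wood: 1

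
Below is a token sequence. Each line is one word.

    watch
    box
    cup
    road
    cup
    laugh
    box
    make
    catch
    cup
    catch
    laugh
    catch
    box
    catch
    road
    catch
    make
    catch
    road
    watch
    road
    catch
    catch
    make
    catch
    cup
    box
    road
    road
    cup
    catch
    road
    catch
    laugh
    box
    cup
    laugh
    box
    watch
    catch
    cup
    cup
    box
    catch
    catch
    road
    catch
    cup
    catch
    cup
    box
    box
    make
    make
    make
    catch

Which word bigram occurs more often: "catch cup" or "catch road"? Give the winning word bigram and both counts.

"catch cup" (5 vs 4)

"catch cup": 5 occurrences
"catch road": 4 occurrences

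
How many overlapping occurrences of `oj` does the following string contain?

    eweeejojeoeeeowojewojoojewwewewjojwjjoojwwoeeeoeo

Sliding a length-2 window over the 49 characters (48 positions):
  position 7–8: oj
  position 16–17: oj
  position 20–21: oj
  position 23–24: oj
  position 33–34: oj
  position 39–40: oj

6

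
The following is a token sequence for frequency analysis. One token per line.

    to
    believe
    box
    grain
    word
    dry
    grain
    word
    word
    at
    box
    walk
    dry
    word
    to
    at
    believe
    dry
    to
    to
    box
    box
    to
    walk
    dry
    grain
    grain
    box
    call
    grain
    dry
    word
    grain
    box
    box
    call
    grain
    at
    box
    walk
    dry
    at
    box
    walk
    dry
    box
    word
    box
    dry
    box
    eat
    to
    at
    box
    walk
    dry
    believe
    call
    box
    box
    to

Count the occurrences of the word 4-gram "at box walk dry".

4

Scanning the 58 overlapping 4-gram windows for "at box walk dry":
  position 10–13: at box walk dry
  position 38–41: at box walk dry
  position 42–45: at box walk dry
  position 53–56: at box walk dry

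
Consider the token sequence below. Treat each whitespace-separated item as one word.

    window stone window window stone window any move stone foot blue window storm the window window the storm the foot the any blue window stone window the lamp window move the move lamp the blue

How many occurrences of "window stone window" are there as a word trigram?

3

Scanning the 33 overlapping trigram windows for "window stone window":
  position 1–3: window stone window
  position 4–6: window stone window
  position 24–26: window stone window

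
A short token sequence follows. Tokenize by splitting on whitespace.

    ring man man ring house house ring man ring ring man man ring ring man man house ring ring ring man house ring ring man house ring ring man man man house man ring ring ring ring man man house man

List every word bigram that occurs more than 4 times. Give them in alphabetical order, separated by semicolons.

Bigram counts meeting the condition (more than 4 times):
  man house: 5
  man man: 6
  ring man: 8
  ring ring: 9

man house; man man; ring man; ring ring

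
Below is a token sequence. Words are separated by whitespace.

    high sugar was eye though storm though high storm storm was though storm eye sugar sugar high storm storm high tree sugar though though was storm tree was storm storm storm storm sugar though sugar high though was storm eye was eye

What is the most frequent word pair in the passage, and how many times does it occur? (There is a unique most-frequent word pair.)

"storm storm", 5 times

Bigram frequencies (highest first):
  storm storm: 5
  was storm: 3
  was eye: 2
  though storm: 2
  high storm: 2
  storm eye: 2
  … (22 more, each ≤ 2)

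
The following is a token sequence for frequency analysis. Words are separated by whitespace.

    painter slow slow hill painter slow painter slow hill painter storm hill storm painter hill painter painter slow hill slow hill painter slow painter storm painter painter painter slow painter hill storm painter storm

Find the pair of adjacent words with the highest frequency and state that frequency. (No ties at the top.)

"painter slow", 6 times

Bigram frequencies (highest first):
  painter slow: 6
  slow hill: 4
  hill painter: 4
  slow painter: 3
  painter storm: 3
  storm painter: 3
  … (6 more, each ≤ 3)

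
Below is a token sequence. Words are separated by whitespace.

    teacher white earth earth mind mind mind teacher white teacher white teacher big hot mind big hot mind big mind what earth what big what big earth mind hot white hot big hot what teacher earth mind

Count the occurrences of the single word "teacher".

Scanning the 37 tokens for "teacher":
  position 1: teacher
  position 8: teacher
  position 10: teacher
  position 12: teacher
  position 35: teacher

5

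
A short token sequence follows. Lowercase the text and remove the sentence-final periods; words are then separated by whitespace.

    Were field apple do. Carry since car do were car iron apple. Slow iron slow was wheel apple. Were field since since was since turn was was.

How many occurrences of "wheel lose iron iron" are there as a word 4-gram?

0

Scanning the 24 overlapping 4-gram windows for "wheel lose iron iron":
  (none found)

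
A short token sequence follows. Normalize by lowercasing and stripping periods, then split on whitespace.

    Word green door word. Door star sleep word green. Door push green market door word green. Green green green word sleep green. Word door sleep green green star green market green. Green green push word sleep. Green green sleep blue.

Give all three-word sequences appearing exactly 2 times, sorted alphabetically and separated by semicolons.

sleep green green; word green door; word sleep green

Trigram counts meeting the condition (exactly 2 times):
  sleep green green: 2
  word green door: 2
  word sleep green: 2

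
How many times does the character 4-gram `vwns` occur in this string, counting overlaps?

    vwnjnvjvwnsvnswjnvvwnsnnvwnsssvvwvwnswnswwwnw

Sliding a length-4 window over the 45 characters (42 positions):
  position 8–11: vwns
  position 19–22: vwns
  position 25–28: vwns
  position 34–37: vwns

4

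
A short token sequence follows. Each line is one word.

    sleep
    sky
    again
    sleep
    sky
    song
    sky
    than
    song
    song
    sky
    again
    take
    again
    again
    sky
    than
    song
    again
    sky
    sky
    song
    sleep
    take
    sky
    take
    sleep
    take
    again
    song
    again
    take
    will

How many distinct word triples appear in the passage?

30

33 tokens → 31 trigram windows in total.
Repeated trigrams (each contributes count−1 duplicates):
  sky than song: 2
1 duplicate windows → 31 − 1 = 30 distinct.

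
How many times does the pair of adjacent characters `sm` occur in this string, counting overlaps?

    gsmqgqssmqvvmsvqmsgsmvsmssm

5

Sliding a length-2 window over the 27 characters (26 positions):
  position 2–3: sm
  position 8–9: sm
  position 20–21: sm
  position 23–24: sm
  position 26–27: sm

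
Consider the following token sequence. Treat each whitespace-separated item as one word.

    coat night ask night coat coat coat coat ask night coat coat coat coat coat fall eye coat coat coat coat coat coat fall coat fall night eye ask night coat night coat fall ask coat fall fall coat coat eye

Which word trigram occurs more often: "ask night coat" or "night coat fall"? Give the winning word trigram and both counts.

"ask night coat": 3 occurrences
"night coat fall": 1 occurrence

"ask night coat" (3 vs 1)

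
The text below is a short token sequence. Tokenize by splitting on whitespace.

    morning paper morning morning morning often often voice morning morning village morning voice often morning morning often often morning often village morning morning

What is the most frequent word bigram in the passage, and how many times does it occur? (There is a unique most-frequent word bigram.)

"morning morning", 5 times

Bigram frequencies (highest first):
  morning morning: 5
  morning often: 3
  often often: 2
  village morning: 2
  often morning: 2
  morning paper: 1
  … (7 more, each ≤ 1)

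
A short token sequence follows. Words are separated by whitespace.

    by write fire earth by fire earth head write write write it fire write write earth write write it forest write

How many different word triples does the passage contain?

18

21 tokens → 19 trigram windows in total.
Repeated trigrams (each contributes count−1 duplicates):
  write write it: 2
1 duplicate windows → 19 − 1 = 18 distinct.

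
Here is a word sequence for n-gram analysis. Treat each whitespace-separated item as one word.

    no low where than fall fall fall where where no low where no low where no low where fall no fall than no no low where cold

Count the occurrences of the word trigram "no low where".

Scanning the 25 overlapping trigram windows for "no low where":
  position 1–3: no low where
  position 10–12: no low where
  position 13–15: no low where
  position 16–18: no low where
  position 24–26: no low where

5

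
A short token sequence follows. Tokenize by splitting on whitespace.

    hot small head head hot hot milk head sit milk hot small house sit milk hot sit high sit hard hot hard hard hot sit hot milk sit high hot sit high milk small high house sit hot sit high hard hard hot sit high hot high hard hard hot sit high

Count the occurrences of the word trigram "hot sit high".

5

Scanning the 50 overlapping trigram windows for "hot sit high":
  position 16–18: hot sit high
  position 30–32: hot sit high
  position 38–40: hot sit high
  position 43–45: hot sit high
  position 50–52: hot sit high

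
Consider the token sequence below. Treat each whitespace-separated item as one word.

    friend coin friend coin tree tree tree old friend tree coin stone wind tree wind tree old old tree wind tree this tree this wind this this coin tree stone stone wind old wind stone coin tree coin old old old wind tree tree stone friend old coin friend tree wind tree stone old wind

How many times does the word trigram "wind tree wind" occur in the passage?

1

Scanning the 53 overlapping trigram windows for "wind tree wind":
  position 13–15: wind tree wind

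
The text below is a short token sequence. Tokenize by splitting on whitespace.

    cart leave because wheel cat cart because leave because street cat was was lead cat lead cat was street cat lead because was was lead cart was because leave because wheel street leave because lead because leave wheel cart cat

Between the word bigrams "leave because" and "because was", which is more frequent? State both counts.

"leave because": 4 occurrences
"because was": 1 occurrence

"leave because" (4 vs 1)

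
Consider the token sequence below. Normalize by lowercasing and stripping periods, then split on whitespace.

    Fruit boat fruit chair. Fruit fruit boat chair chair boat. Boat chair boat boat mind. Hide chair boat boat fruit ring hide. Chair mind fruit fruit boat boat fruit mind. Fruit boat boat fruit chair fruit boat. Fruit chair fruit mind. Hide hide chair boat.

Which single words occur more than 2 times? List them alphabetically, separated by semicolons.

boat; chair; fruit; hide; mind

Unigram counts meeting the condition (more than 2 times):
  boat: 14
  chair: 9
  fruit: 13
  hide: 4
  mind: 4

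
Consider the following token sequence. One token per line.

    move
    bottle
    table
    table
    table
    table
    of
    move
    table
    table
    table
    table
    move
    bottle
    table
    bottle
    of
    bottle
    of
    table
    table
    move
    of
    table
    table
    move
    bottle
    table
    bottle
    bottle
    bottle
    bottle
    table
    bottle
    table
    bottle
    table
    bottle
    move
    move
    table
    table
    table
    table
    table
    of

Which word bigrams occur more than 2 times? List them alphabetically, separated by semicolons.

Bigram counts meeting the condition (more than 2 times):
  bottle bottle: 3
  bottle table: 6
  move bottle: 3
  table bottle: 5
  table move: 3
  table table: 12

bottle bottle; bottle table; move bottle; table bottle; table move; table table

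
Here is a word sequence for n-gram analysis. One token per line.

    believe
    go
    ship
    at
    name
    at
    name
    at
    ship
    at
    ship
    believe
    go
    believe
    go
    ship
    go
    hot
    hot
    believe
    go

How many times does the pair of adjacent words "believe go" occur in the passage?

Scanning the 20 overlapping bigram windows for "believe go":
  position 1–2: believe go
  position 12–13: believe go
  position 14–15: believe go
  position 20–21: believe go

4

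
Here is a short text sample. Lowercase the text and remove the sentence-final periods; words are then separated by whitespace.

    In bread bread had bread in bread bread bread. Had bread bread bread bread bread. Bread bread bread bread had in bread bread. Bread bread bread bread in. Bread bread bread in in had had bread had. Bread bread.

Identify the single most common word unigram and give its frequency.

"bread", 27 times

Unigram frequencies (highest first):
  bread: 27
  in: 6
  had: 6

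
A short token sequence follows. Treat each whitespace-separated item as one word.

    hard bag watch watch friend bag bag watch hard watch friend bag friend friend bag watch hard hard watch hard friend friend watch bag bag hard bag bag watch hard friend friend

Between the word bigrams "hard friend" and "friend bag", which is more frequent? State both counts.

"friend bag" (3 vs 2)

"hard friend": 2 occurrences
"friend bag": 3 occurrences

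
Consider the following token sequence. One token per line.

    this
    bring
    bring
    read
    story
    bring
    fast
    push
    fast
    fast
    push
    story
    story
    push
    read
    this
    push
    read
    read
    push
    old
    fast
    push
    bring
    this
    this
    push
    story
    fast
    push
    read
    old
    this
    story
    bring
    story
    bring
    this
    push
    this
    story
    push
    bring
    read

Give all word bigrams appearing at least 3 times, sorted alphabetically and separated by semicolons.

fast push; push read; story bring; this push

Bigram counts meeting the condition (at least 3 times):
  fast push: 4
  push read: 3
  story bring: 3
  this push: 3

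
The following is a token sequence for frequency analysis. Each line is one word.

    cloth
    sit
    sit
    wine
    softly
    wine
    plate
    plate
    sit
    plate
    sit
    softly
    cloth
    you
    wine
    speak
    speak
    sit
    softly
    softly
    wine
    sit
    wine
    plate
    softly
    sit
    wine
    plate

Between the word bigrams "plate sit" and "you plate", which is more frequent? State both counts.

"plate sit": 2 occurrences
"you plate": 0 occurrences

"plate sit" (2 vs 0)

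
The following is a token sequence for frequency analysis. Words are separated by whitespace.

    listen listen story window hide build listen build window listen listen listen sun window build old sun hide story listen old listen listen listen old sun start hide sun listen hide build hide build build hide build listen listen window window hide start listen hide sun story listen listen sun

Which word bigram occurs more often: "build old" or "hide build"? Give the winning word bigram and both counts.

"hide build" (4 vs 1)

"build old": 1 occurrence
"hide build": 4 occurrences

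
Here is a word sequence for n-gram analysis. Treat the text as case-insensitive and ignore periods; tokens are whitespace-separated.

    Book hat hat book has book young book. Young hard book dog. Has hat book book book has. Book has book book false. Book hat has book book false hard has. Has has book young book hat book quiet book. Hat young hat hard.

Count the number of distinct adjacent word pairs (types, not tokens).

24

44 tokens → 43 bigram windows in total.
Repeated bigrams (each contributes count−1 duplicates):
  has book: 5
  book book: 4
  book hat: 4
  book has: 3
  book young: 3
  hat book: 3
  book false: 2
  has has: 2
  … (1 more repeated)
19 duplicate windows → 43 − 19 = 24 distinct.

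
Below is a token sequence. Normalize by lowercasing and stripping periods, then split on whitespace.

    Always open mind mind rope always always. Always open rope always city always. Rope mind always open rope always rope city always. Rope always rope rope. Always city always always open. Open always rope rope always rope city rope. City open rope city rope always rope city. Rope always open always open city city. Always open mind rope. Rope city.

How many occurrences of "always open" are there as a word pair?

Scanning the 59 overlapping bigram windows for "always open":
  position 1–2: always open
  position 8–9: always open
  position 16–17: always open
  position 30–31: always open
  position 49–50: always open
  position 51–52: always open
  position 55–56: always open

7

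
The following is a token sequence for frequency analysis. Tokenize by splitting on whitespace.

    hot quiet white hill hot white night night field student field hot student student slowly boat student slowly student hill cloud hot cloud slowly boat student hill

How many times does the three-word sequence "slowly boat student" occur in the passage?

Scanning the 25 overlapping trigram windows for "slowly boat student":
  position 15–17: slowly boat student
  position 24–26: slowly boat student

2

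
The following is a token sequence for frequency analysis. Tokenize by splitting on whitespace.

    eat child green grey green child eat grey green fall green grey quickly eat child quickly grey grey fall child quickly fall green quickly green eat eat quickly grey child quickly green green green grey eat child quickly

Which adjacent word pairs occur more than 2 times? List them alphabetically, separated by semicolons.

child quickly; eat child; green grey

Bigram counts meeting the condition (more than 2 times):
  child quickly: 4
  eat child: 3
  green grey: 3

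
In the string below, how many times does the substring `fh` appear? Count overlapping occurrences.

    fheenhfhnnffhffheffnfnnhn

Sliding a length-2 window over the 25 characters (24 positions):
  position 1–2: fh
  position 7–8: fh
  position 12–13: fh
  position 15–16: fh

4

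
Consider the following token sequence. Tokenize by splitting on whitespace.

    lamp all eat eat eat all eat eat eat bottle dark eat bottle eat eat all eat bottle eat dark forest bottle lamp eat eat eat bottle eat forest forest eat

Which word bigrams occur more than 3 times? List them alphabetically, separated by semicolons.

eat bottle; eat eat

Bigram counts meeting the condition (more than 3 times):
  eat bottle: 4
  eat eat: 7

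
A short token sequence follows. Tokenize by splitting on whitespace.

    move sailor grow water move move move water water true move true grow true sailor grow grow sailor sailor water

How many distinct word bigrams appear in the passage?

20 tokens → 19 bigram windows in total.
Repeated bigrams (each contributes count−1 duplicates):
  move move: 2
  sailor grow: 2
2 duplicate windows → 19 − 2 = 17 distinct.

17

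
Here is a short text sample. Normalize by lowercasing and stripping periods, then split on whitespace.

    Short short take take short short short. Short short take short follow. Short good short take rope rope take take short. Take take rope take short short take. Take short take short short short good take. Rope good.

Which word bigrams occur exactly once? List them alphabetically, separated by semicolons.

follow short; good short; good take; rope good; rope rope; short follow

Bigram counts meeting the condition (exactly once):
  follow short: 1
  good short: 1
  good take: 1
  rope good: 1
  rope rope: 1
  short follow: 1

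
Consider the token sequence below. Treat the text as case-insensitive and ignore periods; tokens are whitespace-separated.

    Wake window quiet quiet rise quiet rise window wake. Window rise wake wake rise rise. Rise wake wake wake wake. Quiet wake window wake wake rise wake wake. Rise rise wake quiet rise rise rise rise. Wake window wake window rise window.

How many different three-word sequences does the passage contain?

42 tokens → 40 trigram windows in total.
Repeated trigrams (each contributes count−1 duplicates):
  rise rise rise: 3
  rise rise wake: 3
  rise wake wake: 3
  wake wake rise: 3
  wake rise rise: 2
  wake wake wake: 2
  wake window rise: 2
  wake window wake: 2
  … (1 more repeated)
13 duplicate windows → 40 − 13 = 27 distinct.

27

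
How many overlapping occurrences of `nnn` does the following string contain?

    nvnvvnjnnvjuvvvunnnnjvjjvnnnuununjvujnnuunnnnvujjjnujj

5

Sliding a length-3 window over the 54 characters (52 positions):
  position 17–19: nnn
  position 18–20: nnn
  position 26–28: nnn
  position 42–44: nnn
  position 43–45: nnn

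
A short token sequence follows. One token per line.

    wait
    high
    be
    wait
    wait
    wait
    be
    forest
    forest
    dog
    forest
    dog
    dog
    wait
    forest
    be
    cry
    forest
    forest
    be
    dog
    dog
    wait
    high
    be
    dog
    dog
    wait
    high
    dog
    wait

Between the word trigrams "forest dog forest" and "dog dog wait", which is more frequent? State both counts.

"dog dog wait" (3 vs 1)

"forest dog forest": 1 occurrence
"dog dog wait": 3 occurrences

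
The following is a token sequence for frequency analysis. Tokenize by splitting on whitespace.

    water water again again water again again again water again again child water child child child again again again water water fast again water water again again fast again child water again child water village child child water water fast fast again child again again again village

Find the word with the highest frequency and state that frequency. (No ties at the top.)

Unigram frequencies (highest first):
  again: 19
  water: 13
  child: 9
  fast: 4
  village: 2

"again", 19 times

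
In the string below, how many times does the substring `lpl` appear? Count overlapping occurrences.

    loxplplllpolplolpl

3

Sliding a length-3 window over the 18 characters (16 positions):
  position 5–7: lpl
  position 12–14: lpl
  position 16–18: lpl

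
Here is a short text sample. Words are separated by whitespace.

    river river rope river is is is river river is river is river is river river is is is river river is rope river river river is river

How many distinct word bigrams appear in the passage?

28 tokens → 27 bigram windows in total.
Repeated bigrams (each contributes count−1 duplicates):
  river is: 7
  is river: 6
  river river: 6
  is is: 4
  rope river: 2
20 duplicate windows → 27 − 20 = 7 distinct.

7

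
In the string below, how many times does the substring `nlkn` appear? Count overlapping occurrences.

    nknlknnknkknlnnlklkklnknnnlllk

Sliding a length-4 window over the 30 characters (27 positions):
  position 3–6: nlkn

1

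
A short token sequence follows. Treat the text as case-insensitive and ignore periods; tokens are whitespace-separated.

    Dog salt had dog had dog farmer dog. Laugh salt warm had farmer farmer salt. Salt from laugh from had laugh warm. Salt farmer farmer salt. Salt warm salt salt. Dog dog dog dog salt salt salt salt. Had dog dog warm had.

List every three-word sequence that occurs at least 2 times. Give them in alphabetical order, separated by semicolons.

Trigram counts meeting the condition (at least 2 times):
  dog dog dog: 2
  farmer farmer salt: 2
  farmer salt salt: 2
  salt had dog: 2
  salt salt salt: 2

dog dog dog; farmer farmer salt; farmer salt salt; salt had dog; salt salt salt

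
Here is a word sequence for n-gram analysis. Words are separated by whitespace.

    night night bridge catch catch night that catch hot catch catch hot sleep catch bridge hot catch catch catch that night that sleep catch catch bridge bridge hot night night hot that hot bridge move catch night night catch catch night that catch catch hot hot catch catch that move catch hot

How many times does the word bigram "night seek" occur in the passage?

Scanning the 51 overlapping bigram windows for "night seek":
  (none found)

0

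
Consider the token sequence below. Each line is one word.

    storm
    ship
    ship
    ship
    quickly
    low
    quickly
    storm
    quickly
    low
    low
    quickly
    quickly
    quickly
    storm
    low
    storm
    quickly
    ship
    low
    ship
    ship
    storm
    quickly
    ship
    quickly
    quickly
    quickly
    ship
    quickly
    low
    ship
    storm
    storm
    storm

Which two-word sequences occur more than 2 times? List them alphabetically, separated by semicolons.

quickly low; quickly quickly; quickly ship; ship quickly; ship ship; storm quickly

Bigram counts meeting the condition (more than 2 times):
  quickly low: 3
  quickly quickly: 4
  quickly ship: 3
  ship quickly: 3
  ship ship: 3
  storm quickly: 3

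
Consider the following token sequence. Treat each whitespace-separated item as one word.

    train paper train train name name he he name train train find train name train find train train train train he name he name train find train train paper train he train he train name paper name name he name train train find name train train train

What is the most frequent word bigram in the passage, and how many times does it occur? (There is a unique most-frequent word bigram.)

"train train", 9 times

Bigram frequencies (highest first):
  train train: 9
  name train: 5
  he name: 4
  train find: 4
  train name: 3
  name he: 3
  … (10 more, each ≤ 3)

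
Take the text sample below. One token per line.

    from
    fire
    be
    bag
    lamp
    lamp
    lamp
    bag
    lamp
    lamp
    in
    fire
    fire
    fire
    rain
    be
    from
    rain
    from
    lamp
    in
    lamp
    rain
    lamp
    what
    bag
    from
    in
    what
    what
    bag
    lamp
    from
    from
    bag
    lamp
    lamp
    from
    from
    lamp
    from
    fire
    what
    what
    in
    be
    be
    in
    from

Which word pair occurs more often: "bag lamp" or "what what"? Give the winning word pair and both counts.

"bag lamp": 4 occurrences
"what what": 2 occurrences

"bag lamp" (4 vs 2)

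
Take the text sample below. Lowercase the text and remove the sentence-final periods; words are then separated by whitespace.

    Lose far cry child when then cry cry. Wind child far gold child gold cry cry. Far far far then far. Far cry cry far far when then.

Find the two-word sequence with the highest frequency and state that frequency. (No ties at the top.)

Bigram frequencies (highest first):
  far far: 4
  cry cry: 3
  far cry: 2
  when then: 2
  cry far: 2
  lose far: 1
  … (13 more, each ≤ 1)

"far far", 4 times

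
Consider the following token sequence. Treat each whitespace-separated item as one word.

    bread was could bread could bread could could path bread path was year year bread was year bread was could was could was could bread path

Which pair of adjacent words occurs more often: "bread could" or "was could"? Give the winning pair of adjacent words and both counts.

"bread could": 2 occurrences
"was could": 4 occurrences

"was could" (4 vs 2)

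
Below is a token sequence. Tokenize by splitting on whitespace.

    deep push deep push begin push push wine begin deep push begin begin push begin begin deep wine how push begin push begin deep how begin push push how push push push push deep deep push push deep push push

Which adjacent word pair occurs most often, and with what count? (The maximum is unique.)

Bigram frequencies (highest first):
  push push: 7
  deep push: 5
  push begin: 5
  begin push: 4
  push deep: 3
  begin deep: 3
  … (10 more, each ≤ 2)

"push push", 7 times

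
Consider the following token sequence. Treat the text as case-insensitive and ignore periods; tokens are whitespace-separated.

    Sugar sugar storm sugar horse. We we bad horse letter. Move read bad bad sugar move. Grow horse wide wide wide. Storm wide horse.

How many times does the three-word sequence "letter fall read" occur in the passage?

0

Scanning the 22 overlapping trigram windows for "letter fall read":
  (none found)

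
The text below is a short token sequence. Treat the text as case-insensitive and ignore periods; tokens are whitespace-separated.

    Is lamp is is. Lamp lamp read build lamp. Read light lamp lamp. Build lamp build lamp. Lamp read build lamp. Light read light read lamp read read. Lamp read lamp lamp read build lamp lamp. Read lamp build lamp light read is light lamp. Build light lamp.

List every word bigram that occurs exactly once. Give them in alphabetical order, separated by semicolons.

build light; is is; is light; lamp is; read is; read read

Bigram counts meeting the condition (exactly once):
  build light: 1
  is is: 1
  is light: 1
  lamp is: 1
  read is: 1
  read read: 1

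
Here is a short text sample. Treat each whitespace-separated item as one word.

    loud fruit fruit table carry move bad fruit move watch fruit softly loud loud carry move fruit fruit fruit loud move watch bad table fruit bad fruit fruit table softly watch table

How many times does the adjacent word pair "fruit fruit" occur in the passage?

Scanning the 31 overlapping bigram windows for "fruit fruit":
  position 2–3: fruit fruit
  position 17–18: fruit fruit
  position 18–19: fruit fruit
  position 27–28: fruit fruit

4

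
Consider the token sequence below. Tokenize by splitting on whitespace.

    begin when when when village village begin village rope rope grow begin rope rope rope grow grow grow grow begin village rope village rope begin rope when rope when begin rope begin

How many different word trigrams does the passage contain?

32 tokens → 30 trigram windows in total.
Repeated trigrams (each contributes count−1 duplicates):
  begin village rope: 2
  grow grow grow: 2
  rope rope grow: 2
3 duplicate windows → 30 − 3 = 27 distinct.

27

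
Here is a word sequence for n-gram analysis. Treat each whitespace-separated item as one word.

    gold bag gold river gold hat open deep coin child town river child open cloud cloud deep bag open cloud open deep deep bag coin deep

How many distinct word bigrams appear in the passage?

22

26 tokens → 25 bigram windows in total.
Repeated bigrams (each contributes count−1 duplicates):
  deep bag: 2
  open cloud: 2
  open deep: 2
3 duplicate windows → 25 − 3 = 22 distinct.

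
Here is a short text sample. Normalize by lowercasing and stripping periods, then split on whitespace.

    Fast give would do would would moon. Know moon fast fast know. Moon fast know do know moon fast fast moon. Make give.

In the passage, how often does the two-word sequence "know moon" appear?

3

Scanning the 22 overlapping bigram windows for "know moon":
  position 8–9: know moon
  position 12–13: know moon
  position 17–18: know moon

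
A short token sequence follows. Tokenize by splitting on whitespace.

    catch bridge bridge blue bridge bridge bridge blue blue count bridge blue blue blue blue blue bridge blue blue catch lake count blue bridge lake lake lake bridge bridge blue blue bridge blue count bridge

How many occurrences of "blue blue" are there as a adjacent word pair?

7

Scanning the 34 overlapping bigram windows for "blue blue":
  position 8–9: blue blue
  position 12–13: blue blue
  position 13–14: blue blue
  position 14–15: blue blue
  position 15–16: blue blue
  position 18–19: blue blue
  position 30–31: blue blue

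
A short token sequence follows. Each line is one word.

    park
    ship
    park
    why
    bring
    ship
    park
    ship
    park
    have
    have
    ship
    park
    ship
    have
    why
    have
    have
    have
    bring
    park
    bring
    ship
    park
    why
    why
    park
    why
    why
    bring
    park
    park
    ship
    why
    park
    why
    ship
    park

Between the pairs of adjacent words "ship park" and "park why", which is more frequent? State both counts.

"ship park" (6 vs 4)

"ship park": 6 occurrences
"park why": 4 occurrences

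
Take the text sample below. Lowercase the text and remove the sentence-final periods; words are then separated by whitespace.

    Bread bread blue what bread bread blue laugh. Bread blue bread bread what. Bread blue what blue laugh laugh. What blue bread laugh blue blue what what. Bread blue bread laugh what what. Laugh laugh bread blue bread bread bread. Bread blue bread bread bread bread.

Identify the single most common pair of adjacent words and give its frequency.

Bigram frequencies (highest first):
  bread bread: 9
  bread blue: 7
  blue bread: 5
  blue what: 3
  what bread: 3
  blue laugh: 2
  … (10 more, each ≤ 2)

"bread bread", 9 times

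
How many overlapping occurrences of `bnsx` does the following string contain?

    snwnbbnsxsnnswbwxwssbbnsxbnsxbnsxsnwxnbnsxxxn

Sliding a length-4 window over the 45 characters (42 positions):
  position 6–9: bnsx
  position 22–25: bnsx
  position 26–29: bnsx
  position 30–33: bnsx
  position 39–42: bnsx

5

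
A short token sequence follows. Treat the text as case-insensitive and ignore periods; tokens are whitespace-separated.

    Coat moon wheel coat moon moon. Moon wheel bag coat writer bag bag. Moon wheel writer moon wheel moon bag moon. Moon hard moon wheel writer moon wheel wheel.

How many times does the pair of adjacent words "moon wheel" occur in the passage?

6

Scanning the 28 overlapping bigram windows for "moon wheel":
  position 2–3: moon wheel
  position 7–8: moon wheel
  position 14–15: moon wheel
  position 17–18: moon wheel
  position 24–25: moon wheel
  position 27–28: moon wheel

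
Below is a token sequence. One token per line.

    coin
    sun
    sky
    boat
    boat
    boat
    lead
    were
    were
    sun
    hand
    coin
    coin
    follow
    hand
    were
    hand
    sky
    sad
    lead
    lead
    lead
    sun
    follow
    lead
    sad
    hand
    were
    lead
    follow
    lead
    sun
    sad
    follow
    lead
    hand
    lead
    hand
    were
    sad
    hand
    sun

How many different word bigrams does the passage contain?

42 tokens → 41 bigram windows in total.
Repeated bigrams (each contributes count−1 duplicates):
  follow lead: 3
  hand were: 3
  boat boat: 2
  lead hand: 2
  lead lead: 2
  lead sun: 2
  sad hand: 2
9 duplicate windows → 41 − 9 = 32 distinct.

32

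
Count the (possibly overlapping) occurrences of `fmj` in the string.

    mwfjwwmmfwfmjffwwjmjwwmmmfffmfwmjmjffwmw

1

Sliding a length-3 window over the 40 characters (38 positions):
  position 11–13: fmj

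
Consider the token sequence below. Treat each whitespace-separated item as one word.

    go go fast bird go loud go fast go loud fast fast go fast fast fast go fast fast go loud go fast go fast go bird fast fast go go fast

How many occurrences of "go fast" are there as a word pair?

7

Scanning the 31 overlapping bigram windows for "go fast":
  position 2–3: go fast
  position 7–8: go fast
  position 13–14: go fast
  position 17–18: go fast
  position 22–23: go fast
  position 24–25: go fast
  position 31–32: go fast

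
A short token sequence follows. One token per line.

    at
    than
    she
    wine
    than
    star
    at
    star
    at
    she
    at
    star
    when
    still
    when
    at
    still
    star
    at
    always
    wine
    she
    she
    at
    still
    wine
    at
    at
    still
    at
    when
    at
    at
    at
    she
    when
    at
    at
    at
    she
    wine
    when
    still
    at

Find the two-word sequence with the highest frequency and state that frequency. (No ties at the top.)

"at at", 5 times

Bigram frequencies (highest first):
  at at: 5
  star at: 3
  at she: 3
  when at: 3
  at still: 3
  she wine: 2
  … (20 more, each ≤ 2)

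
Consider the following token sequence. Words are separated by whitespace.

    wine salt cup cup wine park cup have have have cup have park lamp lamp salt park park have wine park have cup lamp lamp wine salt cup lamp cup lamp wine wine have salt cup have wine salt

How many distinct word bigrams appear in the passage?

23

39 tokens → 38 bigram windows in total.
Repeated bigrams (each contributes count−1 duplicates):
  cup have: 3
  cup lamp: 3
  salt cup: 3
  wine salt: 3
  have cup: 2
  have have: 2
  have wine: 2
  lamp lamp: 2
  … (3 more repeated)
15 duplicate windows → 38 − 15 = 23 distinct.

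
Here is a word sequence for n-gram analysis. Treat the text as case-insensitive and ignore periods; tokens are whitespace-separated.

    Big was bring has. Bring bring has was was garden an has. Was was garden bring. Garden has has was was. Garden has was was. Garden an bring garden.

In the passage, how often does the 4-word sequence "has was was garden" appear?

4

Scanning the 26 overlapping 4-gram windows for "has was was garden":
  position 7–10: has was was garden
  position 12–15: has was was garden
  position 19–22: has was was garden
  position 23–26: has was was garden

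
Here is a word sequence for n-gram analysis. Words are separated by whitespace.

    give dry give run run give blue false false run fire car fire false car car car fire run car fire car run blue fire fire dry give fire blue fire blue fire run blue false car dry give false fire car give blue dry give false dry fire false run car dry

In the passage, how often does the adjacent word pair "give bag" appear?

Scanning the 52 overlapping bigram windows for "give bag":
  (none found)

0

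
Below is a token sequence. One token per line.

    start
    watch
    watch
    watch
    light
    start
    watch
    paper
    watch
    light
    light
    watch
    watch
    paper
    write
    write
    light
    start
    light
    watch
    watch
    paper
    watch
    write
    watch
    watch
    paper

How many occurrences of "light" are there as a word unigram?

Scanning the 27 tokens for "light":
  position 5: light
  position 10: light
  position 11: light
  position 17: light
  position 19: light

5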